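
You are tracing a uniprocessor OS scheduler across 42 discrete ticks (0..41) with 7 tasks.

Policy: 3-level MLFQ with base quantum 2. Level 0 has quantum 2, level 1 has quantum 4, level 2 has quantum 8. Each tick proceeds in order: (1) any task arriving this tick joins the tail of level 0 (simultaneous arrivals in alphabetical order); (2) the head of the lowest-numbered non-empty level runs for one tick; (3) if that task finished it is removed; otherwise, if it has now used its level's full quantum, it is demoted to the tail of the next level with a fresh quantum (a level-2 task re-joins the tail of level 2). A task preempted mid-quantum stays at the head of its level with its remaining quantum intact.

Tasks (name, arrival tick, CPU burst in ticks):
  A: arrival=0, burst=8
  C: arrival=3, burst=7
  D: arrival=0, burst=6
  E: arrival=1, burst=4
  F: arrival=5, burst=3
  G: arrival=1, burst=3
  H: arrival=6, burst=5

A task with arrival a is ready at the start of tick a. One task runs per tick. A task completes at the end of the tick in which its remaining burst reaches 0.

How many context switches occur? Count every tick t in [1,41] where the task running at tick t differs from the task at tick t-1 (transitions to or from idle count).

context switches = 16

t=0: L0/L1/L2 = AD/-/- → run A
t=1: L0/L1/L2 = ADEG/-/- → run A
t=2: L0/L1/L2 = DEG/A/- → run D
t=3: L0/L1/L2 = DEGC/A/- → run D
t=4: L0/L1/L2 = EGC/AD/- → run E
t=5: L0/L1/L2 = EGCF/AD/- → run E
t=6: L0/L1/L2 = GCFH/ADE/- → run G
t=7: L0/L1/L2 = GCFH/ADE/- → run G
t=8: L0/L1/L2 = CFH/ADEG/- → run C
t=9: L0/L1/L2 = CFH/ADEG/- → run C
t=10: L0/L1/L2 = FH/ADEGC/- → run F
t=11: L0/L1/L2 = FH/ADEGC/- → run F
t=12: L0/L1/L2 = H/ADEGCF/- → run H
t=13: L0/L1/L2 = H/ADEGCF/- → run H
t=14: L0/L1/L2 = -/ADEGCFH/- → run A
t=15: L0/L1/L2 = -/ADEGCFH/- → run A
t=16: L0/L1/L2 = -/ADEGCFH/- → run A
t=17: L0/L1/L2 = -/ADEGCFH/- → run A
t=18: L0/L1/L2 = -/DEGCFH/A → run D
t=19: L0/L1/L2 = -/DEGCFH/A → run D
t=20: L0/L1/L2 = -/DEGCFH/A → run D
t=21: L0/L1/L2 = -/DEGCFH/A → run D
t=22: L0/L1/L2 = -/EGCFH/A → run E
t=23: L0/L1/L2 = -/EGCFH/A → run E
t=24: L0/L1/L2 = -/GCFH/A → run G
t=25: L0/L1/L2 = -/CFH/A → run C
t=26: L0/L1/L2 = -/CFH/A → run C
t=27: L0/L1/L2 = -/CFH/A → run C
t=28: L0/L1/L2 = -/CFH/A → run C
t=29: L0/L1/L2 = -/FH/AC → run F
t=30: L0/L1/L2 = -/H/AC → run H
t=31: L0/L1/L2 = -/H/AC → run H
t=32: L0/L1/L2 = -/H/AC → run H
t=33: L0/L1/L2 = -/-/AC → run A
t=34: L0/L1/L2 = -/-/AC → run A
t=35: L0/L1/L2 = -/-/C → run C
t=36: (idle)
t=37: (idle)
t=38: (idle)
t=39: (idle)
t=40: (idle)
t=41: (idle)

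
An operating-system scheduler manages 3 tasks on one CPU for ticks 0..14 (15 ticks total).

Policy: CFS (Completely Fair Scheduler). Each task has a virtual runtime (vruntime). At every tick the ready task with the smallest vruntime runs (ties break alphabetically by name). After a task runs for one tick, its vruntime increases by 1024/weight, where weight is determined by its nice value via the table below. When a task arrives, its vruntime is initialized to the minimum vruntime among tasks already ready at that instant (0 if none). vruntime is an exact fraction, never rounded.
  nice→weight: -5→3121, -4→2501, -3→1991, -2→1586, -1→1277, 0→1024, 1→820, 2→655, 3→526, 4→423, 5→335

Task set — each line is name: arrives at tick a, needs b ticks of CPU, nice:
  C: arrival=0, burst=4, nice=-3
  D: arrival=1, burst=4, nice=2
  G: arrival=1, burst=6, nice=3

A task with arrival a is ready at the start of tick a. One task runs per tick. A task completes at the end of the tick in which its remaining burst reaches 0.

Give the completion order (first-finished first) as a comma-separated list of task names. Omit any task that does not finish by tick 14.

t=0: vr[C=0] → run C
t=1: vr[C=1024/1991 D=1024/1991 G=1024/1991] → run C
t=2: vr[C=2048/1991 D=1024/1991 G=1024/1991] → run D
t=3: vr[C=2048/1991 D=2709504/1304105 G=1024/1991] → run G
t=4: vr[C=2048/1991 D=2709504/1304105 G=1288704/523633] → run C
t=5: vr[C=3072/1991 D=2709504/1304105 G=1288704/523633] → run C
t=6: vr[D=2709504/1304105 G=1288704/523633] → run D
t=7: vr[D=4748288/1304105 G=1288704/523633] → run G
t=8: vr[D=4748288/1304105 G=2308096/523633] → run D
t=9: vr[D=6787072/1304105 G=2308096/523633] → run G
t=10: vr[D=6787072/1304105 G=3327488/523633] → run D
t=11: vr[G=3327488/523633] → run G
t=12: vr[G=4346880/523633] → run G
t=13: vr[G=5366272/523633] → run G
t=14: (idle)

completion order = C, D, G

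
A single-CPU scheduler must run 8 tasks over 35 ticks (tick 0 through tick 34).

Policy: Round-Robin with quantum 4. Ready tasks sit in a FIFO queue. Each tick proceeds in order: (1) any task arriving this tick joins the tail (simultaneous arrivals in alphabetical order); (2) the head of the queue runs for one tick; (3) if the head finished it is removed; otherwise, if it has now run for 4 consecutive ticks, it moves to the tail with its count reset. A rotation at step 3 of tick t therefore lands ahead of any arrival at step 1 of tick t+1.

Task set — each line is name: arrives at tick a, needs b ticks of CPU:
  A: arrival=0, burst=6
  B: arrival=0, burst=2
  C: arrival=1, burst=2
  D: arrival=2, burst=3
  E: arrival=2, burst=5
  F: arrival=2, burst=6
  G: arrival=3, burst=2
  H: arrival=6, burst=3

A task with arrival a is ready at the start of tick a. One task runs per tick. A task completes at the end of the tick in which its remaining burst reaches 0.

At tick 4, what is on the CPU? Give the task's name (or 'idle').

running at tick 4 = B

t=0: queue=[A,B] q_used=0 → run A
t=1: queue=[A,B,C] q_used=1 → run A
t=2: queue=[A,B,C,D,E,F] q_used=2 → run A
t=3: queue=[A,B,C,D,E,F,G] q_used=3 → run A
t=4: queue=[B,C,D,E,F,G,A] q_used=0 → run B
t=5: queue=[B,C,D,E,F,G,A] q_used=1 → run B
t=6: queue=[C,D,E,F,G,A,H] q_used=0 → run C
t=7: queue=[C,D,E,F,G,A,H] q_used=1 → run C
t=8: queue=[D,E,F,G,A,H] q_used=0 → run D
t=9: queue=[D,E,F,G,A,H] q_used=1 → run D
t=10: queue=[D,E,F,G,A,H] q_used=2 → run D
t=11: queue=[E,F,G,A,H] q_used=0 → run E
t=12: queue=[E,F,G,A,H] q_used=1 → run E
t=13: queue=[E,F,G,A,H] q_used=2 → run E
t=14: queue=[E,F,G,A,H] q_used=3 → run E
t=15: queue=[F,G,A,H,E] q_used=0 → run F
t=16: queue=[F,G,A,H,E] q_used=1 → run F
t=17: queue=[F,G,A,H,E] q_used=2 → run F
t=18: queue=[F,G,A,H,E] q_used=3 → run F
t=19: queue=[G,A,H,E,F] q_used=0 → run G
t=20: queue=[G,A,H,E,F] q_used=1 → run G
t=21: queue=[A,H,E,F] q_used=0 → run A
t=22: queue=[A,H,E,F] q_used=1 → run A
t=23: queue=[H,E,F] q_used=0 → run H
t=24: queue=[H,E,F] q_used=1 → run H
t=25: queue=[H,E,F] q_used=2 → run H
t=26: queue=[E,F] q_used=0 → run E
t=27: queue=[F] q_used=0 → run F
t=28: queue=[F] q_used=1 → run F
t=29: (idle)
t=30: (idle)
t=31: (idle)
t=32: (idle)
t=33: (idle)
t=34: (idle)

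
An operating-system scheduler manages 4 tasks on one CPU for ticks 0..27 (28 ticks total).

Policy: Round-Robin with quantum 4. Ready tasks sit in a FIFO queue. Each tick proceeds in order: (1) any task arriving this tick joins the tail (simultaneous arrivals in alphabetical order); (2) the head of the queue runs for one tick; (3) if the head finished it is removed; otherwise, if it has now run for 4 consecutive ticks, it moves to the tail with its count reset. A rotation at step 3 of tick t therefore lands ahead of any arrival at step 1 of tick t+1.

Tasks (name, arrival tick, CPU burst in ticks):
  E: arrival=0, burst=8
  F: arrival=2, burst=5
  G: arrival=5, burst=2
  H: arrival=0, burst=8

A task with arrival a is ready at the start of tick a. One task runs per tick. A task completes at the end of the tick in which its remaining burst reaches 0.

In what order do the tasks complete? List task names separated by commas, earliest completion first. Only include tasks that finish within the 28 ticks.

t=0: queue=[E,H] q_used=0 → run E
t=1: queue=[E,H] q_used=1 → run E
t=2: queue=[E,H,F] q_used=2 → run E
t=3: queue=[E,H,F] q_used=3 → run E
t=4: queue=[H,F,E] q_used=0 → run H
t=5: queue=[H,F,E,G] q_used=1 → run H
t=6: queue=[H,F,E,G] q_used=2 → run H
t=7: queue=[H,F,E,G] q_used=3 → run H
t=8: queue=[F,E,G,H] q_used=0 → run F
t=9: queue=[F,E,G,H] q_used=1 → run F
t=10: queue=[F,E,G,H] q_used=2 → run F
t=11: queue=[F,E,G,H] q_used=3 → run F
t=12: queue=[E,G,H,F] q_used=0 → run E
t=13: queue=[E,G,H,F] q_used=1 → run E
t=14: queue=[E,G,H,F] q_used=2 → run E
t=15: queue=[E,G,H,F] q_used=3 → run E
t=16: queue=[G,H,F] q_used=0 → run G
t=17: queue=[G,H,F] q_used=1 → run G
t=18: queue=[H,F] q_used=0 → run H
t=19: queue=[H,F] q_used=1 → run H
t=20: queue=[H,F] q_used=2 → run H
t=21: queue=[H,F] q_used=3 → run H
t=22: queue=[F] q_used=0 → run F
t=23: (idle)
t=24: (idle)
t=25: (idle)
t=26: (idle)
t=27: (idle)

completion order = E, G, H, F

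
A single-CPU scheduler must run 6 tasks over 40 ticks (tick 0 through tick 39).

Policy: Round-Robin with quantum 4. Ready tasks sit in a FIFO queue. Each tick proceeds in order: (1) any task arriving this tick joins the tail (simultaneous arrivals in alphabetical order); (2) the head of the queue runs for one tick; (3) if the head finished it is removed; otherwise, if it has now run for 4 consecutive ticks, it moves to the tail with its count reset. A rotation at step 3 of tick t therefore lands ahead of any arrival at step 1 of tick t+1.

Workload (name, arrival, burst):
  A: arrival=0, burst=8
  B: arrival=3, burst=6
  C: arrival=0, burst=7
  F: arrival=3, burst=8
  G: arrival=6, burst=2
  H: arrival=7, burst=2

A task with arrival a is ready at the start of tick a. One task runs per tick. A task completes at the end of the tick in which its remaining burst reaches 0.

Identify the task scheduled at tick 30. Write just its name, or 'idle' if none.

running at tick 30 = F

t=0: queue=[A,C] q_used=0 → run A
t=1: queue=[A,C] q_used=1 → run A
t=2: queue=[A,C] q_used=2 → run A
t=3: queue=[A,C,B,F] q_used=3 → run A
t=4: queue=[C,B,F,A] q_used=0 → run C
t=5: queue=[C,B,F,A] q_used=1 → run C
t=6: queue=[C,B,F,A,G] q_used=2 → run C
t=7: queue=[C,B,F,A,G,H] q_used=3 → run C
t=8: queue=[B,F,A,G,H,C] q_used=0 → run B
t=9: queue=[B,F,A,G,H,C] q_used=1 → run B
t=10: queue=[B,F,A,G,H,C] q_used=2 → run B
t=11: queue=[B,F,A,G,H,C] q_used=3 → run B
t=12: queue=[F,A,G,H,C,B] q_used=0 → run F
t=13: queue=[F,A,G,H,C,B] q_used=1 → run F
t=14: queue=[F,A,G,H,C,B] q_used=2 → run F
t=15: queue=[F,A,G,H,C,B] q_used=3 → run F
t=16: queue=[A,G,H,C,B,F] q_used=0 → run A
t=17: queue=[A,G,H,C,B,F] q_used=1 → run A
t=18: queue=[A,G,H,C,B,F] q_used=2 → run A
t=19: queue=[A,G,H,C,B,F] q_used=3 → run A
t=20: queue=[G,H,C,B,F] q_used=0 → run G
t=21: queue=[G,H,C,B,F] q_used=1 → run G
t=22: queue=[H,C,B,F] q_used=0 → run H
t=23: queue=[H,C,B,F] q_used=1 → run H
t=24: queue=[C,B,F] q_used=0 → run C
t=25: queue=[C,B,F] q_used=1 → run C
t=26: queue=[C,B,F] q_used=2 → run C
t=27: queue=[B,F] q_used=0 → run B
t=28: queue=[B,F] q_used=1 → run B
t=29: queue=[F] q_used=0 → run F
t=30: queue=[F] q_used=1 → run F
t=31: queue=[F] q_used=2 → run F
t=32: queue=[F] q_used=3 → run F
t=33: (idle)
t=34: (idle)
t=35: (idle)
t=36: (idle)
t=37: (idle)
t=38: (idle)
t=39: (idle)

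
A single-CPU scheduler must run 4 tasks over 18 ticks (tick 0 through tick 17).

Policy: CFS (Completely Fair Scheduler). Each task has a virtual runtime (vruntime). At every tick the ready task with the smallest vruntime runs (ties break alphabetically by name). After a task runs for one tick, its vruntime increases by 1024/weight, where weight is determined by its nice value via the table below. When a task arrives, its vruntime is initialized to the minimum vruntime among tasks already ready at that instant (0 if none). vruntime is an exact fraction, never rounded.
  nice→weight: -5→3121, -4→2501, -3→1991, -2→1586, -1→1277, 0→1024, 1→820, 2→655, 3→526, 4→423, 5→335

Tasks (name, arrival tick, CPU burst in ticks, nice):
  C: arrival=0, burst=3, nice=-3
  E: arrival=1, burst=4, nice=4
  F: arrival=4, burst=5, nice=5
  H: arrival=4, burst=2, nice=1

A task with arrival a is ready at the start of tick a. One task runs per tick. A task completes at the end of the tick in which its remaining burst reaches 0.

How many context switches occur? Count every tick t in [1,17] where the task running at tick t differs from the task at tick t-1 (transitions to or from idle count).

t=0: vr[C=0] → run C
t=1: vr[C=1024/1991 E=1024/1991] → run C
t=2: vr[C=2048/1991 E=1024/1991] → run E
t=3: vr[C=2048/1991 E=2471936/842193] → run C
t=4: vr[E=2471936/842193 F=2471936/842193 H=2471936/842193] → run E
t=5: vr[E=4510720/842193 F=2471936/842193 H=2471936/842193] → run F
t=6: vr[E=4510720/842193 F=1690504192/282134655 H=2471936/842193] → run H
t=7: vr[E=4510720/842193 F=1690504192/282134655 H=722348288/172649565] → run H
t=8: vr[E=4510720/842193 F=1690504192/282134655] → run E
t=9: vr[E=2183168/280731 F=1690504192/282134655] → run F
t=10: vr[E=2183168/280731 F=2552909824/282134655] → run E
t=11: vr[F=2552909824/282134655] → run F
t=12: vr[F=3415315456/282134655] → run F
t=13: vr[F=4277721088/282134655] → run F
t=14: (idle)
t=15: (idle)
t=16: (idle)
t=17: (idle)

context switches = 10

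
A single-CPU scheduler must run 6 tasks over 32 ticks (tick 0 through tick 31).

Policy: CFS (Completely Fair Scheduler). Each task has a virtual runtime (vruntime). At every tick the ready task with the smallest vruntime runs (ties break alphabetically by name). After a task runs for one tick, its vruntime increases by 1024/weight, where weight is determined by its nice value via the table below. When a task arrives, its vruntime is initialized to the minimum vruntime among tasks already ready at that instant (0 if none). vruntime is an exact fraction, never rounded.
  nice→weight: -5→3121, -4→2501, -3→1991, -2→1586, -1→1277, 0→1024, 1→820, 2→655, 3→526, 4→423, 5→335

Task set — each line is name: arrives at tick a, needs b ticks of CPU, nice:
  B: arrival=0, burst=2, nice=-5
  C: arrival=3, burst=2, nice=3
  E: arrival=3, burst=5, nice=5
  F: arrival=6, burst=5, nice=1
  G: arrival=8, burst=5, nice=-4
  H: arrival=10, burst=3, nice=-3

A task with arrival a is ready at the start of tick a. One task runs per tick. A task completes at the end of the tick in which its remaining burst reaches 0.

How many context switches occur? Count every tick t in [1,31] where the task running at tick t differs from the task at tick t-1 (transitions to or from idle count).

context switches = 18

t=0: vr[B=0] → run B
t=1: vr[B=1024/3121] → run B
t=2: (idle)
t=3: vr[C=0 E=0] → run C
t=4: vr[C=512/263 E=0] → run E
t=5: vr[C=512/263 E=1024/335] → run C
t=6: vr[E=1024/335 F=1024/335] → run E
t=7: vr[E=2048/335 F=1024/335] → run F
t=8: vr[E=2048/335 F=59136/13735 G=59136/13735] → run F
t=9: vr[E=2048/335 F=76288/13735 G=59136/13735] → run G
t=10: vr[E=2048/335 F=76288/13735 G=3950336/837835 H=3950336/837835] → run G
t=11: vr[E=2048/335 F=76288/13735 G=4293376/837835 H=3950336/837835] → run H
t=12: vr[E=2048/335 F=76288/13735 G=4293376/837835 H=8723062016/1668129485] → run G
t=13: vr[E=2048/335 F=76288/13735 G=4636416/837835 H=8723062016/1668129485] → run H
t=14: vr[E=2048/335 F=76288/13735 G=4636416/837835 H=9581005056/1668129485] → run G
t=15: vr[E=2048/335 F=76288/13735 G=4979456/837835 H=9581005056/1668129485] → run F
t=16: vr[E=2048/335 F=18688/2747 G=4979456/837835 H=9581005056/1668129485] → run H
t=17: vr[E=2048/335 F=18688/2747 G=4979456/837835] → run G
t=18: vr[E=2048/335 F=18688/2747] → run E
t=19: vr[E=3072/335 F=18688/2747] → run F
t=20: vr[E=3072/335 F=110592/13735] → run F
t=21: vr[E=3072/335] → run E
t=22: vr[E=4096/335] → run E
t=23: (idle)
t=24: (idle)
t=25: (idle)
t=26: (idle)
t=27: (idle)
t=28: (idle)
t=29: (idle)
t=30: (idle)
t=31: (idle)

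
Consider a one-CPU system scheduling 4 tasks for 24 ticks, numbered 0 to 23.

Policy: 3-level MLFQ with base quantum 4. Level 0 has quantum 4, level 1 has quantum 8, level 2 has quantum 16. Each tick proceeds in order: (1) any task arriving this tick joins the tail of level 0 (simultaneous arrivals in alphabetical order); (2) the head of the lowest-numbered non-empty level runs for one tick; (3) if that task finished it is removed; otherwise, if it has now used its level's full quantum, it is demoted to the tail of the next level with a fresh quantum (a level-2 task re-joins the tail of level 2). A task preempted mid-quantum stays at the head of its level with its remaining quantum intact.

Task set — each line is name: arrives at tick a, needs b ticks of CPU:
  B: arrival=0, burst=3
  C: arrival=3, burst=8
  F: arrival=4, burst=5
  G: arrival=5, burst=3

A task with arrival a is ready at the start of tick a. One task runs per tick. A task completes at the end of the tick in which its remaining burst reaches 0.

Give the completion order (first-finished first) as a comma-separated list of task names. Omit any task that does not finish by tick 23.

completion order = B, G, C, F

t=0: L0/L1/L2 = B/-/- → run B
t=1: L0/L1/L2 = B/-/- → run B
t=2: L0/L1/L2 = B/-/- → run B
t=3: L0/L1/L2 = C/-/- → run C
t=4: L0/L1/L2 = CF/-/- → run C
t=5: L0/L1/L2 = CFG/-/- → run C
t=6: L0/L1/L2 = CFG/-/- → run C
t=7: L0/L1/L2 = FG/C/- → run F
t=8: L0/L1/L2 = FG/C/- → run F
t=9: L0/L1/L2 = FG/C/- → run F
t=10: L0/L1/L2 = FG/C/- → run F
t=11: L0/L1/L2 = G/CF/- → run G
t=12: L0/L1/L2 = G/CF/- → run G
t=13: L0/L1/L2 = G/CF/- → run G
t=14: L0/L1/L2 = -/CF/- → run C
t=15: L0/L1/L2 = -/CF/- → run C
t=16: L0/L1/L2 = -/CF/- → run C
t=17: L0/L1/L2 = -/CF/- → run C
t=18: L0/L1/L2 = -/F/- → run F
t=19: (idle)
t=20: (idle)
t=21: (idle)
t=22: (idle)
t=23: (idle)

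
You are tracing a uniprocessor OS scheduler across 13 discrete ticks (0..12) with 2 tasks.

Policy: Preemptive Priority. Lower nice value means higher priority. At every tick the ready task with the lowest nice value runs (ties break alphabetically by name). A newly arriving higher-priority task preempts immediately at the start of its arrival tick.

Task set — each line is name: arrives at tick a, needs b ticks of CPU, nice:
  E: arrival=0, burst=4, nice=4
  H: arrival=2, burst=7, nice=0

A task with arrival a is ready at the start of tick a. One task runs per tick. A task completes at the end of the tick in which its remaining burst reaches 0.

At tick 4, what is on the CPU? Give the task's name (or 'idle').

running at tick 4 = H

t=0: ready={E} → run E
t=1: ready={E} → run E
t=2: ready={E,H} → run H
t=3: ready={E,H} → run H
t=4: ready={E,H} → run H
t=5: ready={E,H} → run H
t=6: ready={E,H} → run H
t=7: ready={E,H} → run H
t=8: ready={E,H} → run H
t=9: ready={E} → run E
t=10: ready={E} → run E
t=11: (idle)
t=12: (idle)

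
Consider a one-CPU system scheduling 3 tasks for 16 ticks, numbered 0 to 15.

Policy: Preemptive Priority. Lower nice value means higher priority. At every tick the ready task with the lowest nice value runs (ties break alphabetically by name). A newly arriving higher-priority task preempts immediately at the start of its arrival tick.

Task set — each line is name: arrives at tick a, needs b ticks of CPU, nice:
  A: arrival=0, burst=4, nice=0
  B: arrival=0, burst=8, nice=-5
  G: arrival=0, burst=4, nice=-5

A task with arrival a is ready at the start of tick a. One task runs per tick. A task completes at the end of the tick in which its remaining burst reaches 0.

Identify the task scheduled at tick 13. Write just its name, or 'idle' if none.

running at tick 13 = A

t=0: ready={A,B,G} → run B
t=1: ready={A,B,G} → run B
t=2: ready={A,B,G} → run B
t=3: ready={A,B,G} → run B
t=4: ready={A,B,G} → run B
t=5: ready={A,B,G} → run B
t=6: ready={A,B,G} → run B
t=7: ready={A,B,G} → run B
t=8: ready={A,G} → run G
t=9: ready={A,G} → run G
t=10: ready={A,G} → run G
t=11: ready={A,G} → run G
t=12: ready={A} → run A
t=13: ready={A} → run A
t=14: ready={A} → run A
t=15: ready={A} → run A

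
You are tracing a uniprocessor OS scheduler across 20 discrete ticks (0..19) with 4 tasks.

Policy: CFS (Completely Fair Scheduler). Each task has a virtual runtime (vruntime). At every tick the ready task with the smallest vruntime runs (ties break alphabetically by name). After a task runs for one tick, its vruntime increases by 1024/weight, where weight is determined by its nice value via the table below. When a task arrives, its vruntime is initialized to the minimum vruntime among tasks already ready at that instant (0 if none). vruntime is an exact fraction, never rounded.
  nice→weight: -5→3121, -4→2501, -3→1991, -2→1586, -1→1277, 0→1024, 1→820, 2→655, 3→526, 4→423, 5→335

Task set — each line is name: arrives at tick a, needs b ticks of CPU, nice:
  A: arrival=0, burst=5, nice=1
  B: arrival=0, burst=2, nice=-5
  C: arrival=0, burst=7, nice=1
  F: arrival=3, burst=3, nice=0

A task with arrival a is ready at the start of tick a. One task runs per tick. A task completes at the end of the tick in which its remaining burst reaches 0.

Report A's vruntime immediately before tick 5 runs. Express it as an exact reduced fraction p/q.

t=0: vr[A=0 B=0 C=0] → run A
t=1: vr[A=256/205 B=0 C=0] → run B
t=2: vr[A=256/205 B=1024/3121 C=0] → run C
t=3: vr[A=256/205 B=1024/3121 C=256/205 F=1024/3121] → run B
t=4: vr[A=256/205 C=256/205 F=1024/3121] → run F
t=5: vr[A=256/205 C=256/205 F=4145/3121] → run A
t=6: vr[A=512/205 C=256/205 F=4145/3121] → run C
t=7: vr[A=512/205 C=512/205 F=4145/3121] → run F
t=8: vr[A=512/205 C=512/205 F=7266/3121] → run F
t=9: vr[A=512/205 C=512/205] → run A
t=10: vr[A=768/205 C=512/205] → run C
t=11: vr[A=768/205 C=768/205] → run A
t=12: vr[A=1024/205 C=768/205] → run C
t=13: vr[A=1024/205 C=1024/205] → run A
t=14: vr[C=1024/205] → run C
t=15: vr[C=256/41] → run C
t=16: vr[C=1536/205] → run C
t=17: (idle)
t=18: (idle)
t=19: (idle)

vruntime(A, start of tick 5) = 256/205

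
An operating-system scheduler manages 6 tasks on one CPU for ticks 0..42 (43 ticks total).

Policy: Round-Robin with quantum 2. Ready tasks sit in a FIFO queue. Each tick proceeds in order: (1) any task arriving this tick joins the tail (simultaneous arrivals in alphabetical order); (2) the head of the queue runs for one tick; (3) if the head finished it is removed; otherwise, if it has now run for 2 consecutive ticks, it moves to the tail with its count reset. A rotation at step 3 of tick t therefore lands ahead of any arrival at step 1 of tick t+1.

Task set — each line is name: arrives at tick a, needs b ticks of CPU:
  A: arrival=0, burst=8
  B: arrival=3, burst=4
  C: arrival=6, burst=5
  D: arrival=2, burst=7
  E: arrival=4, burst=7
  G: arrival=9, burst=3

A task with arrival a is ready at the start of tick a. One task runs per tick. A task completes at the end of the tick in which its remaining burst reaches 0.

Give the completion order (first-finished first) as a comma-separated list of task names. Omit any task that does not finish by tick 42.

t=0: queue=[A] q_used=0 → run A
t=1: queue=[A] q_used=1 → run A
t=2: queue=[A,D] q_used=0 → run A
t=3: queue=[A,D,B] q_used=1 → run A
t=4: queue=[D,B,A,E] q_used=0 → run D
t=5: queue=[D,B,A,E] q_used=1 → run D
t=6: queue=[B,A,E,D,C] q_used=0 → run B
t=7: queue=[B,A,E,D,C] q_used=1 → run B
t=8: queue=[A,E,D,C,B] q_used=0 → run A
t=9: queue=[A,E,D,C,B,G] q_used=1 → run A
t=10: queue=[E,D,C,B,G,A] q_used=0 → run E
t=11: queue=[E,D,C,B,G,A] q_used=1 → run E
t=12: queue=[D,C,B,G,A,E] q_used=0 → run D
t=13: queue=[D,C,B,G,A,E] q_used=1 → run D
t=14: queue=[C,B,G,A,E,D] q_used=0 → run C
t=15: queue=[C,B,G,A,E,D] q_used=1 → run C
t=16: queue=[B,G,A,E,D,C] q_used=0 → run B
t=17: queue=[B,G,A,E,D,C] q_used=1 → run B
t=18: queue=[G,A,E,D,C] q_used=0 → run G
t=19: queue=[G,A,E,D,C] q_used=1 → run G
t=20: queue=[A,E,D,C,G] q_used=0 → run A
t=21: queue=[A,E,D,C,G] q_used=1 → run A
t=22: queue=[E,D,C,G] q_used=0 → run E
t=23: queue=[E,D,C,G] q_used=1 → run E
t=24: queue=[D,C,G,E] q_used=0 → run D
t=25: queue=[D,C,G,E] q_used=1 → run D
t=26: queue=[C,G,E,D] q_used=0 → run C
t=27: queue=[C,G,E,D] q_used=1 → run C
t=28: queue=[G,E,D,C] q_used=0 → run G
t=29: queue=[E,D,C] q_used=0 → run E
t=30: queue=[E,D,C] q_used=1 → run E
t=31: queue=[D,C,E] q_used=0 → run D
t=32: queue=[C,E] q_used=0 → run C
t=33: queue=[E] q_used=0 → run E
t=34: (idle)
t=35: (idle)
t=36: (idle)
t=37: (idle)
t=38: (idle)
t=39: (idle)
t=40: (idle)
t=41: (idle)
t=42: (idle)

completion order = B, A, G, D, C, E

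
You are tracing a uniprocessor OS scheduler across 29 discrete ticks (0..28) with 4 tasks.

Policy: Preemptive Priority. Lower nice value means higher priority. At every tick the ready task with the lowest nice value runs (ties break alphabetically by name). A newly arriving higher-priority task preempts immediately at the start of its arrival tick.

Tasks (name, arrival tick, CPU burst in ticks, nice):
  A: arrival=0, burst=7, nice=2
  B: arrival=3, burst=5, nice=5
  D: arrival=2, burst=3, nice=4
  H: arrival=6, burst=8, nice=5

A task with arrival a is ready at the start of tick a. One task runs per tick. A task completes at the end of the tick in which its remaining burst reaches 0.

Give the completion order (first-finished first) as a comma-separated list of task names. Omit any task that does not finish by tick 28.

completion order = A, D, B, H

t=0: ready={A} → run A
t=1: ready={A} → run A
t=2: ready={A,D} → run A
t=3: ready={A,B,D} → run A
t=4: ready={A,B,D} → run A
t=5: ready={A,B,D} → run A
t=6: ready={A,B,D,H} → run A
t=7: ready={B,D,H} → run D
t=8: ready={B,D,H} → run D
t=9: ready={B,D,H} → run D
t=10: ready={B,H} → run B
t=11: ready={B,H} → run B
t=12: ready={B,H} → run B
t=13: ready={B,H} → run B
t=14: ready={B,H} → run B
t=15: ready={H} → run H
t=16: ready={H} → run H
t=17: ready={H} → run H
t=18: ready={H} → run H
t=19: ready={H} → run H
t=20: ready={H} → run H
t=21: ready={H} → run H
t=22: ready={H} → run H
t=23: (idle)
t=24: (idle)
t=25: (idle)
t=26: (idle)
t=27: (idle)
t=28: (idle)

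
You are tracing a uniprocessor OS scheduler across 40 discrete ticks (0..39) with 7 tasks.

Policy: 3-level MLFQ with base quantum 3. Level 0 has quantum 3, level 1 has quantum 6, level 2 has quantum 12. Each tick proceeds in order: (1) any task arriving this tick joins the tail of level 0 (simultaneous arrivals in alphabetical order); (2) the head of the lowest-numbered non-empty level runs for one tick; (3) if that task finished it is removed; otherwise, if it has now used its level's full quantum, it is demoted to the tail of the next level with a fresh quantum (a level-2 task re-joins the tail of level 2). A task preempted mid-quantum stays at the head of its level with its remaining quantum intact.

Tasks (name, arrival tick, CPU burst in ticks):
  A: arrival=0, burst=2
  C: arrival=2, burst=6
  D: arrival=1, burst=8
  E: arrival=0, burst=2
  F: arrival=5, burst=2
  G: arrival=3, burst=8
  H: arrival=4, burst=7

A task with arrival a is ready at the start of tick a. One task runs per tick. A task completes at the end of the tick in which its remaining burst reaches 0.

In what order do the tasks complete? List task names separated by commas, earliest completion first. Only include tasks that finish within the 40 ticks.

t=0: L0/L1/L2 = AE/-/- → run A
t=1: L0/L1/L2 = AED/-/- → run A
t=2: L0/L1/L2 = EDC/-/- → run E
t=3: L0/L1/L2 = EDCG/-/- → run E
t=4: L0/L1/L2 = DCGH/-/- → run D
t=5: L0/L1/L2 = DCGHF/-/- → run D
t=6: L0/L1/L2 = DCGHF/-/- → run D
t=7: L0/L1/L2 = CGHF/D/- → run C
t=8: L0/L1/L2 = CGHF/D/- → run C
t=9: L0/L1/L2 = CGHF/D/- → run C
t=10: L0/L1/L2 = GHF/DC/- → run G
t=11: L0/L1/L2 = GHF/DC/- → run G
t=12: L0/L1/L2 = GHF/DC/- → run G
t=13: L0/L1/L2 = HF/DCG/- → run H
t=14: L0/L1/L2 = HF/DCG/- → run H
t=15: L0/L1/L2 = HF/DCG/- → run H
t=16: L0/L1/L2 = F/DCGH/- → run F
t=17: L0/L1/L2 = F/DCGH/- → run F
t=18: L0/L1/L2 = -/DCGH/- → run D
t=19: L0/L1/L2 = -/DCGH/- → run D
t=20: L0/L1/L2 = -/DCGH/- → run D
t=21: L0/L1/L2 = -/DCGH/- → run D
t=22: L0/L1/L2 = -/DCGH/- → run D
t=23: L0/L1/L2 = -/CGH/- → run C
t=24: L0/L1/L2 = -/CGH/- → run C
t=25: L0/L1/L2 = -/CGH/- → run C
t=26: L0/L1/L2 = -/GH/- → run G
t=27: L0/L1/L2 = -/GH/- → run G
t=28: L0/L1/L2 = -/GH/- → run G
t=29: L0/L1/L2 = -/GH/- → run G
t=30: L0/L1/L2 = -/GH/- → run G
t=31: L0/L1/L2 = -/H/- → run H
t=32: L0/L1/L2 = -/H/- → run H
t=33: L0/L1/L2 = -/H/- → run H
t=34: L0/L1/L2 = -/H/- → run H
t=35: (idle)
t=36: (idle)
t=37: (idle)
t=38: (idle)
t=39: (idle)

completion order = A, E, F, D, C, G, H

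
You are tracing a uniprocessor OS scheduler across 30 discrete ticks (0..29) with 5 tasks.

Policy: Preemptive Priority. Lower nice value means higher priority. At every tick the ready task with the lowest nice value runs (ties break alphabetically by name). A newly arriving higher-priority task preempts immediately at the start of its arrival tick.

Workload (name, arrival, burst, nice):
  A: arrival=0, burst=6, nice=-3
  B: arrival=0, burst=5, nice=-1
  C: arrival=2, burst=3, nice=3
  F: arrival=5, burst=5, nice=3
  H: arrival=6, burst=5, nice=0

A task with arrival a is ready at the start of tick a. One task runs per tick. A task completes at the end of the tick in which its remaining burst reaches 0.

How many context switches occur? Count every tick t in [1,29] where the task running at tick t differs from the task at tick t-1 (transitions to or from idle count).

t=0: ready={A,B} → run A
t=1: ready={A,B} → run A
t=2: ready={A,B,C} → run A
t=3: ready={A,B,C} → run A
t=4: ready={A,B,C} → run A
t=5: ready={A,B,C,F} → run A
t=6: ready={B,C,F,H} → run B
t=7: ready={B,C,F,H} → run B
t=8: ready={B,C,F,H} → run B
t=9: ready={B,C,F,H} → run B
t=10: ready={B,C,F,H} → run B
t=11: ready={C,F,H} → run H
t=12: ready={C,F,H} → run H
t=13: ready={C,F,H} → run H
t=14: ready={C,F,H} → run H
t=15: ready={C,F,H} → run H
t=16: ready={C,F} → run C
t=17: ready={C,F} → run C
t=18: ready={C,F} → run C
t=19: ready={F} → run F
t=20: ready={F} → run F
t=21: ready={F} → run F
t=22: ready={F} → run F
t=23: ready={F} → run F
t=24: (idle)
t=25: (idle)
t=26: (idle)
t=27: (idle)
t=28: (idle)
t=29: (idle)

context switches = 5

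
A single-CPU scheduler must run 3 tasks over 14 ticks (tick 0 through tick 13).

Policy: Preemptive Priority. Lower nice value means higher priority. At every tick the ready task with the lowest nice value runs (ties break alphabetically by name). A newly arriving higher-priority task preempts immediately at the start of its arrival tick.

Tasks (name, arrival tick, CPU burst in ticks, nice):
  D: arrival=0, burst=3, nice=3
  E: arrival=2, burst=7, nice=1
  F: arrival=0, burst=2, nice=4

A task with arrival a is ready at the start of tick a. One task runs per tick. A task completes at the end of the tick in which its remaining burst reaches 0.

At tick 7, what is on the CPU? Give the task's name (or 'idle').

running at tick 7 = E

t=0: ready={D,F} → run D
t=1: ready={D,F} → run D
t=2: ready={D,E,F} → run E
t=3: ready={D,E,F} → run E
t=4: ready={D,E,F} → run E
t=5: ready={D,E,F} → run E
t=6: ready={D,E,F} → run E
t=7: ready={D,E,F} → run E
t=8: ready={D,E,F} → run E
t=9: ready={D,F} → run D
t=10: ready={F} → run F
t=11: ready={F} → run F
t=12: (idle)
t=13: (idle)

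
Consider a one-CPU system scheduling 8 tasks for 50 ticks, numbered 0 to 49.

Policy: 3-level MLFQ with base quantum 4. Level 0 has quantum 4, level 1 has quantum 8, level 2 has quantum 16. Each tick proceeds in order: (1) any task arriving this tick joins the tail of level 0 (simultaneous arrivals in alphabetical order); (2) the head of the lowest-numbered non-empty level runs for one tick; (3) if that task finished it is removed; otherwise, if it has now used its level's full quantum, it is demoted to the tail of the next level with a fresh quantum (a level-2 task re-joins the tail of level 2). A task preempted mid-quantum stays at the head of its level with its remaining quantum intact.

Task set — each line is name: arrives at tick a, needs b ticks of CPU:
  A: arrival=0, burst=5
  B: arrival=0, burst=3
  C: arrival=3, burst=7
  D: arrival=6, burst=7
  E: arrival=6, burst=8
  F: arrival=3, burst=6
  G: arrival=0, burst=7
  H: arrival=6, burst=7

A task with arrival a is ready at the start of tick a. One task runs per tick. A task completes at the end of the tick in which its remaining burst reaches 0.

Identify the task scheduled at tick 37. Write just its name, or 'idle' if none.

running at tick 37 = C

t=0: L0/L1/L2 = ABG/-/- → run A
t=1: L0/L1/L2 = ABG/-/- → run A
t=2: L0/L1/L2 = ABG/-/- → run A
t=3: L0/L1/L2 = ABGCF/-/- → run A
t=4: L0/L1/L2 = BGCF/A/- → run B
t=5: L0/L1/L2 = BGCF/A/- → run B
t=6: L0/L1/L2 = BGCFDEH/A/- → run B
t=7: L0/L1/L2 = GCFDEH/A/- → run G
t=8: L0/L1/L2 = GCFDEH/A/- → run G
t=9: L0/L1/L2 = GCFDEH/A/- → run G
t=10: L0/L1/L2 = GCFDEH/A/- → run G
t=11: L0/L1/L2 = CFDEH/AG/- → run C
t=12: L0/L1/L2 = CFDEH/AG/- → run C
t=13: L0/L1/L2 = CFDEH/AG/- → run C
t=14: L0/L1/L2 = CFDEH/AG/- → run C
t=15: L0/L1/L2 = FDEH/AGC/- → run F
t=16: L0/L1/L2 = FDEH/AGC/- → run F
t=17: L0/L1/L2 = FDEH/AGC/- → run F
t=18: L0/L1/L2 = FDEH/AGC/- → run F
t=19: L0/L1/L2 = DEH/AGCF/- → run D
t=20: L0/L1/L2 = DEH/AGCF/- → run D
t=21: L0/L1/L2 = DEH/AGCF/- → run D
t=22: L0/L1/L2 = DEH/AGCF/- → run D
t=23: L0/L1/L2 = EH/AGCFD/- → run E
t=24: L0/L1/L2 = EH/AGCFD/- → run E
t=25: L0/L1/L2 = EH/AGCFD/- → run E
t=26: L0/L1/L2 = EH/AGCFD/- → run E
t=27: L0/L1/L2 = H/AGCFDE/- → run H
t=28: L0/L1/L2 = H/AGCFDE/- → run H
t=29: L0/L1/L2 = H/AGCFDE/- → run H
t=30: L0/L1/L2 = H/AGCFDE/- → run H
t=31: L0/L1/L2 = -/AGCFDEH/- → run A
t=32: L0/L1/L2 = -/GCFDEH/- → run G
t=33: L0/L1/L2 = -/GCFDEH/- → run G
t=34: L0/L1/L2 = -/GCFDEH/- → run G
t=35: L0/L1/L2 = -/CFDEH/- → run C
t=36: L0/L1/L2 = -/CFDEH/- → run C
t=37: L0/L1/L2 = -/CFDEH/- → run C
t=38: L0/L1/L2 = -/FDEH/- → run F
t=39: L0/L1/L2 = -/FDEH/- → run F
t=40: L0/L1/L2 = -/DEH/- → run D
t=41: L0/L1/L2 = -/DEH/- → run D
t=42: L0/L1/L2 = -/DEH/- → run D
t=43: L0/L1/L2 = -/EH/- → run E
t=44: L0/L1/L2 = -/EH/- → run E
t=45: L0/L1/L2 = -/EH/- → run E
t=46: L0/L1/L2 = -/EH/- → run E
t=47: L0/L1/L2 = -/H/- → run H
t=48: L0/L1/L2 = -/H/- → run H
t=49: L0/L1/L2 = -/H/- → run H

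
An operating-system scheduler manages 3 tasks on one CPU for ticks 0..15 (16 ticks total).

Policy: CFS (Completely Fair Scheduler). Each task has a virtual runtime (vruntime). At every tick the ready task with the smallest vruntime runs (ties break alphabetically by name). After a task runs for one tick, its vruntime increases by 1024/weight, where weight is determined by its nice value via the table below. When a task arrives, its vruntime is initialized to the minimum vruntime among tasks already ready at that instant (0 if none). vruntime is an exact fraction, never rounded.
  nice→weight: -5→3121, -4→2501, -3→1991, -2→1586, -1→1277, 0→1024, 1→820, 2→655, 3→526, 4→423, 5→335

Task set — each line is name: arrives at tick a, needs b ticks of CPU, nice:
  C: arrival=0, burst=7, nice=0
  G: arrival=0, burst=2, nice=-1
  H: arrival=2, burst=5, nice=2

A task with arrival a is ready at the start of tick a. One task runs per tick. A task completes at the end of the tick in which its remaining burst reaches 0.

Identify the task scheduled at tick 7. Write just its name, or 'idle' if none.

running at tick 7 = C

t=0: vr[C=0 G=0] → run C
t=1: vr[C=1 G=0] → run G
t=2: vr[C=1 G=1024/1277 H=1024/1277] → run G
t=3: vr[C=1 H=1024/1277] → run H
t=4: vr[C=1 H=1978368/836435] → run C
t=5: vr[C=2 H=1978368/836435] → run C
t=6: vr[C=3 H=1978368/836435] → run H
t=7: vr[C=3 H=3286016/836435] → run C
t=8: vr[C=4 H=3286016/836435] → run H
t=9: vr[C=4 H=4593664/836435] → run C
t=10: vr[C=5 H=4593664/836435] → run C
t=11: vr[C=6 H=4593664/836435] → run H
t=12: vr[C=6 H=5901312/836435] → run C
t=13: vr[H=5901312/836435] → run H
t=14: (idle)
t=15: (idle)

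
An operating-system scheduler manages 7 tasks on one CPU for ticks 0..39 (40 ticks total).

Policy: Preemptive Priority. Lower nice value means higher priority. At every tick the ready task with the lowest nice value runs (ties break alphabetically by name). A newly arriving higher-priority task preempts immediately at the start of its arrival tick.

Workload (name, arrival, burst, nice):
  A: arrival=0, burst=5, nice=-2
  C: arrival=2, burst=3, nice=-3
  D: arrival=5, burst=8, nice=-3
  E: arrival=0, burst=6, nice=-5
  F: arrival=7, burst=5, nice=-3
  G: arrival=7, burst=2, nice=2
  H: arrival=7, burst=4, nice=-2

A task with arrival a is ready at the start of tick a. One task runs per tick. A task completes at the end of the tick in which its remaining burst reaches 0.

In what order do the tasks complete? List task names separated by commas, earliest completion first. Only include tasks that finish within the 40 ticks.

t=0: ready={A,E} → run E
t=1: ready={A,E} → run E
t=2: ready={A,C,E} → run E
t=3: ready={A,C,E} → run E
t=4: ready={A,C,E} → run E
t=5: ready={A,C,D,E} → run E
t=6: ready={A,C,D} → run C
t=7: ready={A,C,D,F,G,H} → run C
t=8: ready={A,C,D,F,G,H} → run C
t=9: ready={A,D,F,G,H} → run D
t=10: ready={A,D,F,G,H} → run D
t=11: ready={A,D,F,G,H} → run D
t=12: ready={A,D,F,G,H} → run D
t=13: ready={A,D,F,G,H} → run D
t=14: ready={A,D,F,G,H} → run D
t=15: ready={A,D,F,G,H} → run D
t=16: ready={A,D,F,G,H} → run D
t=17: ready={A,F,G,H} → run F
t=18: ready={A,F,G,H} → run F
t=19: ready={A,F,G,H} → run F
t=20: ready={A,F,G,H} → run F
t=21: ready={A,F,G,H} → run F
t=22: ready={A,G,H} → run A
t=23: ready={A,G,H} → run A
t=24: ready={A,G,H} → run A
t=25: ready={A,G,H} → run A
t=26: ready={A,G,H} → run A
t=27: ready={G,H} → run H
t=28: ready={G,H} → run H
t=29: ready={G,H} → run H
t=30: ready={G,H} → run H
t=31: ready={G} → run G
t=32: ready={G} → run G
t=33: (idle)
t=34: (idle)
t=35: (idle)
t=36: (idle)
t=37: (idle)
t=38: (idle)
t=39: (idle)

completion order = E, C, D, F, A, H, G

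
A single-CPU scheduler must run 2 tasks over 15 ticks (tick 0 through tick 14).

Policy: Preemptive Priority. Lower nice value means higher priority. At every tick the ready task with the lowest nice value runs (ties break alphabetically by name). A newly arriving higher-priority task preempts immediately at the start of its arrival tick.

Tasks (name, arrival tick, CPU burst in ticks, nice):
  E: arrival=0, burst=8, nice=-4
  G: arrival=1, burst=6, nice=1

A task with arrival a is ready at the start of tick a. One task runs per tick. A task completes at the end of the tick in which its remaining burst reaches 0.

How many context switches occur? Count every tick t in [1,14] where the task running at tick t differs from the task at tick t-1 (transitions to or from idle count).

t=0: ready={E} → run E
t=1: ready={E,G} → run E
t=2: ready={E,G} → run E
t=3: ready={E,G} → run E
t=4: ready={E,G} → run E
t=5: ready={E,G} → run E
t=6: ready={E,G} → run E
t=7: ready={E,G} → run E
t=8: ready={G} → run G
t=9: ready={G} → run G
t=10: ready={G} → run G
t=11: ready={G} → run G
t=12: ready={G} → run G
t=13: ready={G} → run G
t=14: (idle)

context switches = 2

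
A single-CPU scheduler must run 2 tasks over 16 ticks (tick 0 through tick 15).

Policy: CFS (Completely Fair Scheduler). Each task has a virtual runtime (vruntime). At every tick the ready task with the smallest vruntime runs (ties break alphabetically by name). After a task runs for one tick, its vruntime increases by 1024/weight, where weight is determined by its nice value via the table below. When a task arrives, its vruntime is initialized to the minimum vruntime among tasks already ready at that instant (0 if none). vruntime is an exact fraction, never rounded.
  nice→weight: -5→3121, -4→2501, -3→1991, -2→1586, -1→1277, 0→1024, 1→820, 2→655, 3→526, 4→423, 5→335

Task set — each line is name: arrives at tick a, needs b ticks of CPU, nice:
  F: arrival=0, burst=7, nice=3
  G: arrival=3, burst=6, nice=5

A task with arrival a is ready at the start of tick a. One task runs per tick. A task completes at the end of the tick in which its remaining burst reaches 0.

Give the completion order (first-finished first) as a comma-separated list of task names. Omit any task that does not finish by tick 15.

t=0: vr[F=0] → run F
t=1: vr[F=512/263] → run F
t=2: vr[F=1024/263] → run F
t=3: vr[F=1536/263 G=1536/263] → run F
t=4: vr[F=2048/263 G=1536/263] → run G
t=5: vr[F=2048/263 G=783872/88105] → run F
t=6: vr[F=2560/263 G=783872/88105] → run G
t=7: vr[F=2560/263 G=1053184/88105] → run F
t=8: vr[F=3072/263 G=1053184/88105] → run F
t=9: vr[G=1053184/88105] → run G
t=10: vr[G=1322496/88105] → run G
t=11: vr[G=1591808/88105] → run G
t=12: vr[G=372224/17621] → run G
t=13: (idle)
t=14: (idle)
t=15: (idle)

completion order = F, G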